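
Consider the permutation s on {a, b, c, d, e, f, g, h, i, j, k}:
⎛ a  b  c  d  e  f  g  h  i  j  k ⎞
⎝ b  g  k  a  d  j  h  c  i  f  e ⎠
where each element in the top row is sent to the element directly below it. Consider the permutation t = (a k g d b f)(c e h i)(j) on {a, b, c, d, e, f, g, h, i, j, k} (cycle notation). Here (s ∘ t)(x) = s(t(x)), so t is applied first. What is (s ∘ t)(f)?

First apply t: t(f) = a, then s(a) = b. Thus (s ∘ t)(f) = b.

b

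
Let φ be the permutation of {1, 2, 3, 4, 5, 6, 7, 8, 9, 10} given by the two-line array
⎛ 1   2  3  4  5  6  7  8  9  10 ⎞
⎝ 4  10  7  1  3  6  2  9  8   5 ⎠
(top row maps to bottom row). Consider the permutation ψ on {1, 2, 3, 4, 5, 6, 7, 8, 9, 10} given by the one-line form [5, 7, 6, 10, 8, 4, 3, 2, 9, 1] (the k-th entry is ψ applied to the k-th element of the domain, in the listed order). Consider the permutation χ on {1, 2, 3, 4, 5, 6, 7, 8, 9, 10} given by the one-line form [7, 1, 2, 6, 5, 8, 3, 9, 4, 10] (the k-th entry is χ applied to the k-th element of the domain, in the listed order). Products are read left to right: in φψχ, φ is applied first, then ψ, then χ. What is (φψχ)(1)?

(φψχ)(1) = χ(ψ(φ(1))). φ(1) = 4, then ψ(4) = 10, then χ(10) = 10, so the result is 10.

10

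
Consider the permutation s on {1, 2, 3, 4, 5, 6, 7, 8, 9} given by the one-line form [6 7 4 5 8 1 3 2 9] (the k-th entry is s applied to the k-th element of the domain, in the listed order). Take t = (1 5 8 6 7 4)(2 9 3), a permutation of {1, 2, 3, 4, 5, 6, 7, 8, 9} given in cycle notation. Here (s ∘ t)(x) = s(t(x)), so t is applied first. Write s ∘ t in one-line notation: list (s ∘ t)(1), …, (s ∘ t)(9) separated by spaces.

8 9 7 6 2 3 5 1 4

For each element, apply t then s: 1 → 5 → 8; 2 → 9 → 9; 3 → 2 → 7; 4 → 1 → 6; 5 → 8 → 2; 6 → 7 → 3; 7 → 4 → 5; 8 → 6 → 1; 9 → 3 → 4.
Collecting the images, s ∘ t = [8 9 7 6 2 3 5 1 4].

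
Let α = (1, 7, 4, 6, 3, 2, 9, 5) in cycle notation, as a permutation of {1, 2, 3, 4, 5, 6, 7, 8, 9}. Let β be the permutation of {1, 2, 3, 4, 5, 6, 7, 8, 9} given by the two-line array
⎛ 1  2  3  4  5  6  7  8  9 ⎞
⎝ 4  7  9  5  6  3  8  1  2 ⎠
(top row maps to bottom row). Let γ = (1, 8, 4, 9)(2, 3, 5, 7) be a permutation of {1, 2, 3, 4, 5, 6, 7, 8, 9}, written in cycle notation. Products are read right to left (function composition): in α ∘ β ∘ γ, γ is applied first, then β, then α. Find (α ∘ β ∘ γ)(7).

(α ∘ β ∘ γ)(7) = α(β(γ(7))). γ(7) = 2, then β(2) = 7, then α(7) = 4, so the result is 4.

4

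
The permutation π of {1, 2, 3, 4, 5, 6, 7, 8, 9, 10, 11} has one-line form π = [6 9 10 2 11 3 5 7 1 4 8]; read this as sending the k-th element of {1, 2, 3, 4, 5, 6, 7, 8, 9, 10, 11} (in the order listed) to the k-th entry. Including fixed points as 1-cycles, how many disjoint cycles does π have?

The cycle decomposition is (1 6 3 10 4 2 9)(5 11 8 7), which has 2 cycles (counting 1-cycles).

2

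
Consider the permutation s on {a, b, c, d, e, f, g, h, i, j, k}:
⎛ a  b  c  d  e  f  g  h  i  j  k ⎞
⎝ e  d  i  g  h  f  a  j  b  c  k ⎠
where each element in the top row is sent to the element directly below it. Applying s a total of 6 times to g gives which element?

i

Tracing g → a → … returns to g after 9 steps, so g lies in a 9-cycle (a e h j c i b d g).
Stepping 6 places around the cycle: g → a → e → h → j → c → i.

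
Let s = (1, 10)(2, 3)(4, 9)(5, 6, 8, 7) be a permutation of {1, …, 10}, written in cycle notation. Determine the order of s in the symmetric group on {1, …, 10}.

The disjoint cycles have lengths 4, 2, 2, 2.
The order is lcm(4, 2, 2, 2) = 4.

4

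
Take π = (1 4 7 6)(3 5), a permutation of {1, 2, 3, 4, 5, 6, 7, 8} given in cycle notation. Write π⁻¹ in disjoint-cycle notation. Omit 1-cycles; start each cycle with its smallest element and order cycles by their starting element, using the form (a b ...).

The inverse reverses each cycle.
Reversing each cycle of π and rotating so the smallest element leads gives (1 6 7 4)(3 5).

(1 6 7 4)(3 5)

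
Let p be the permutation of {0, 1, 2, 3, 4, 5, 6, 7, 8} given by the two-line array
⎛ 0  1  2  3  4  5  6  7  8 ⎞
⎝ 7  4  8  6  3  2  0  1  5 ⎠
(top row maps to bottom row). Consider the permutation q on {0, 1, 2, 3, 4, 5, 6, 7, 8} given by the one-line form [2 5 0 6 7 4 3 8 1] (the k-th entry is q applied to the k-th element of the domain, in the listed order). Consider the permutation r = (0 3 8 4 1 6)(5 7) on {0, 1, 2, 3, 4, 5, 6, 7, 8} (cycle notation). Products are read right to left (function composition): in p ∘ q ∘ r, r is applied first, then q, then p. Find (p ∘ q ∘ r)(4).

(p ∘ q ∘ r)(4) = p(q(r(4))). r(4) = 1, then q(1) = 5, then p(5) = 2, so the result is 2.

2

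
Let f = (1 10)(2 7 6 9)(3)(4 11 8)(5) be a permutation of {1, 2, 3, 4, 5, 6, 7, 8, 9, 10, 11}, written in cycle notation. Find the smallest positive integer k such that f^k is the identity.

The disjoint cycles have lengths 4, 3, 2, 1, 1.
The order is lcm(4, 3, 2) = 12.

12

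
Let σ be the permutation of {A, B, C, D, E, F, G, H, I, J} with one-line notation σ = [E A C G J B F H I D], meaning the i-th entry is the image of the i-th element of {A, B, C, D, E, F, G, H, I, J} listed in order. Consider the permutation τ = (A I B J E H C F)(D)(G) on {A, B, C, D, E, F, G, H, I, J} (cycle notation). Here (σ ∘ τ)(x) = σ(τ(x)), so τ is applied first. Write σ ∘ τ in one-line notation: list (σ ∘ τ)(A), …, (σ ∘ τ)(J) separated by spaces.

I D B G H E F C A J

Chase each element through τ then σ: A → I → I; B → J → D; C → F → B; D → D → G; E → H → H; F → A → E; G → G → F; H → C → C; I → B → A; J → E → J.
So σ ∘ τ in one-line form is I D B G H E F C A J.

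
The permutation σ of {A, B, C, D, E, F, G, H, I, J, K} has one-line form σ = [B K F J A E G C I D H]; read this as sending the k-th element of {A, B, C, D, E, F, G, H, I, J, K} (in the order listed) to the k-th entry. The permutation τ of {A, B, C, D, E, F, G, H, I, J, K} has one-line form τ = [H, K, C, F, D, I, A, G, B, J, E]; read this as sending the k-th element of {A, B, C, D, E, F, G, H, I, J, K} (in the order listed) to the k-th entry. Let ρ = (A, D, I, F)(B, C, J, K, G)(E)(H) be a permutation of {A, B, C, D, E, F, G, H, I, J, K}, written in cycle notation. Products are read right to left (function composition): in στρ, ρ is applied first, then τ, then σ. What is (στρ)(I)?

Chase I: ρ(I) = F; τ(F) = I; σ(I) = I. Hence (στρ)(I) = I.

I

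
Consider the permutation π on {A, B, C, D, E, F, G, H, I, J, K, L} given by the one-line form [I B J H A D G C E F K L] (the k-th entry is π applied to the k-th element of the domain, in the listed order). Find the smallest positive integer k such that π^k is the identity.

Writing π as disjoint cycles, the cycle lengths are 5, 3, 1, 1, 1, 1.
Since disjoint cycles commute, ord(π) = lcm(5, 3) = 15.

15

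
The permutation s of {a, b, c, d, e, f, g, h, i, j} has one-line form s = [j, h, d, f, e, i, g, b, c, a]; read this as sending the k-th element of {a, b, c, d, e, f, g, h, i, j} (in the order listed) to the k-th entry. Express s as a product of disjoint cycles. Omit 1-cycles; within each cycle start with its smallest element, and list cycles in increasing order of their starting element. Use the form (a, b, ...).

Iterating s from a gives a → j → a; that is the 2-cycle (a, j).
Continuing from each remaining unvisited element yields (a, j)(b, h)(c, d, f, i).

(a, j)(b, h)(c, d, f, i)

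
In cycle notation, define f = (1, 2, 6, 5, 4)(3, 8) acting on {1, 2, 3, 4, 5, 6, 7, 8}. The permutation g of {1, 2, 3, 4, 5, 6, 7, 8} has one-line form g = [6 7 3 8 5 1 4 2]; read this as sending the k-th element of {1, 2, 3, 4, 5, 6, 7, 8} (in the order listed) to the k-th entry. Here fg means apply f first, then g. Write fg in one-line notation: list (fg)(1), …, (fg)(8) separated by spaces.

7 1 2 6 8 5 4 3

Chase each element through f then g: 1 → 2 → 7; 2 → 6 → 1; 3 → 8 → 2; 4 → 1 → 6; 5 → 4 → 8; 6 → 5 → 5; 7 → 7 → 4; 8 → 3 → 3.
Collecting the images, fg = [7 1 2 6 8 5 4 3].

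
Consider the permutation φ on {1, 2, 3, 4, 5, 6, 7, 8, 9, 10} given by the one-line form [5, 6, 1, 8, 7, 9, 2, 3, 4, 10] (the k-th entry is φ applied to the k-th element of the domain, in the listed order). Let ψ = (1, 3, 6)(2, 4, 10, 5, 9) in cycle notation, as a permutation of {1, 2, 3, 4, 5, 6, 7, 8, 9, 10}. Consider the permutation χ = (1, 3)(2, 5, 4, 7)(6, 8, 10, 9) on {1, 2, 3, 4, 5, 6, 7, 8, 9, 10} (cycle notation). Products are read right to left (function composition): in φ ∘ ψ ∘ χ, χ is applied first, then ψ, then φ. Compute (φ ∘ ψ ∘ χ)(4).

2

Chase 4: χ(4) = 7; ψ(7) = 7; φ(7) = 2. Hence (φ ∘ ψ ∘ χ)(4) = 2.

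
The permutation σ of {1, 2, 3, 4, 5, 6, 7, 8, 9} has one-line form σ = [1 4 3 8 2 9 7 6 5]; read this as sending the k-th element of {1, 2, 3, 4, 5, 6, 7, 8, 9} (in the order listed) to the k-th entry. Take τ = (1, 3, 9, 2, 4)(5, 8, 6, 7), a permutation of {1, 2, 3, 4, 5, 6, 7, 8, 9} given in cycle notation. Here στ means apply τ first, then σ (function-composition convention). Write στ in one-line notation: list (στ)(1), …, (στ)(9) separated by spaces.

(στ)(x) = σ(τ(x)). Computing each image: σ(τ(1)) = σ(3) = 3, σ(τ(2)) = σ(4) = 8, σ(τ(3)) = σ(9) = 5, σ(τ(4)) = σ(1) = 1, σ(τ(5)) = σ(8) = 6, σ(τ(6)) = σ(7) = 7, σ(τ(7)) = σ(5) = 2, σ(τ(8)) = σ(6) = 9, σ(τ(9)) = σ(2) = 4.
Hence στ = [3 8 5 1 6 7 2 9 4].

3 8 5 1 6 7 2 9 4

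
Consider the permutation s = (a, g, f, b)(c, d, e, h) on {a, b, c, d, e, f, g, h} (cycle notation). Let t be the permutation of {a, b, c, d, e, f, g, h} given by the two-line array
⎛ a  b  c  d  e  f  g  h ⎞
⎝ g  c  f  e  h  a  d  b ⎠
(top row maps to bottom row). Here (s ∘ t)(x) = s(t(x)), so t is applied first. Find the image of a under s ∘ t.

(s ∘ t)(a) = s(t(a)). t(a) = g, then s(g) = f. So (s ∘ t)(a) = f.

f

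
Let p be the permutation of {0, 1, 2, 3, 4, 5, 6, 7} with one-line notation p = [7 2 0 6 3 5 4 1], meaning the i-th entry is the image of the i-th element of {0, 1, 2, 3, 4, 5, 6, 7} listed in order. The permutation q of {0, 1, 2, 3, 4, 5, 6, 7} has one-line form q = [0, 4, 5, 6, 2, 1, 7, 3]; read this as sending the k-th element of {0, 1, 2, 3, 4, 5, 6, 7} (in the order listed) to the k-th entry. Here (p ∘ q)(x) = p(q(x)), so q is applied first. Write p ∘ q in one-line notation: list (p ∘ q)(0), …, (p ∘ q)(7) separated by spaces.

7 3 5 4 0 2 1 6

(p ∘ q)(x) = p(q(x)). Computing each image: p(q(0)) = p(0) = 7, p(q(1)) = p(4) = 3, p(q(2)) = p(5) = 5, p(q(3)) = p(6) = 4, p(q(4)) = p(2) = 0, p(q(5)) = p(1) = 2, p(q(6)) = p(7) = 1, p(q(7)) = p(3) = 6.
Hence p ∘ q = [7 3 5 4 0 2 1 6].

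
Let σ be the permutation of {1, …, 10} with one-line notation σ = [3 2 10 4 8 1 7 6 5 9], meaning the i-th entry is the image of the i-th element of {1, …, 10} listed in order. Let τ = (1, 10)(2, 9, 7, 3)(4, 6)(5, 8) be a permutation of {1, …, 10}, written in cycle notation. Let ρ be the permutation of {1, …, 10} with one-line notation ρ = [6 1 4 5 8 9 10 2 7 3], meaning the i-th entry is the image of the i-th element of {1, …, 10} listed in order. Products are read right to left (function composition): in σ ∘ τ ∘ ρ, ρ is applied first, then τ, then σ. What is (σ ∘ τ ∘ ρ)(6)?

7

(σ ∘ τ ∘ ρ)(6) = σ(τ(ρ(6))). ρ(6) = 9, then τ(9) = 7, then σ(7) = 7, so the result is 7.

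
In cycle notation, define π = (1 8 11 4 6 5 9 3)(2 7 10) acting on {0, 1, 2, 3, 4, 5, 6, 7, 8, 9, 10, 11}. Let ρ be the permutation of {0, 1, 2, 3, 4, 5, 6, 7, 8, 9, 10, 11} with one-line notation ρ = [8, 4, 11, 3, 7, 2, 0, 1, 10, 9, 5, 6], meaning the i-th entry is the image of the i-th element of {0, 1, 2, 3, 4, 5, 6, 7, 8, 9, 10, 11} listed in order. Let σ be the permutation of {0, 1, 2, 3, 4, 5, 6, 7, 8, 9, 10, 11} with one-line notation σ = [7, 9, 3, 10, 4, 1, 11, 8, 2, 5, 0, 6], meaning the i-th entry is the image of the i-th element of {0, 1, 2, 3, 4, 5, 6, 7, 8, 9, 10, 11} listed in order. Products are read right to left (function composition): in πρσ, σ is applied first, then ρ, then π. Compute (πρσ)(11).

(πρσ)(11) = π(ρ(σ(11))). σ(11) = 6, then ρ(6) = 0, then π(0) = 0, so the result is 0.

0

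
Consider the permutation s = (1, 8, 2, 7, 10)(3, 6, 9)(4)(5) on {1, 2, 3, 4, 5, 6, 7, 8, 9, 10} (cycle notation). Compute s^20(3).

9

3 lies in the 3-cycle (3, 6, 9).
Since the cycle has length 3, s^20 acts on it the same as s^2 (20 mod 3 = 2).
Advancing 2 steps from 3: 3 → 6 → 9.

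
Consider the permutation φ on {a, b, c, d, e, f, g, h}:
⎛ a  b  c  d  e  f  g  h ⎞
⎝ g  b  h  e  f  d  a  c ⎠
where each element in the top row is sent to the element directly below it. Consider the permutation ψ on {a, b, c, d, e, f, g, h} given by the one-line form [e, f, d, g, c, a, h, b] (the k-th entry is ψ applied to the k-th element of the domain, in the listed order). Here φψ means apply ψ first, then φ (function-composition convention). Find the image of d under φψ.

First apply ψ: ψ(d) = g, then φ(g) = a. Thus (φψ)(d) = a.

a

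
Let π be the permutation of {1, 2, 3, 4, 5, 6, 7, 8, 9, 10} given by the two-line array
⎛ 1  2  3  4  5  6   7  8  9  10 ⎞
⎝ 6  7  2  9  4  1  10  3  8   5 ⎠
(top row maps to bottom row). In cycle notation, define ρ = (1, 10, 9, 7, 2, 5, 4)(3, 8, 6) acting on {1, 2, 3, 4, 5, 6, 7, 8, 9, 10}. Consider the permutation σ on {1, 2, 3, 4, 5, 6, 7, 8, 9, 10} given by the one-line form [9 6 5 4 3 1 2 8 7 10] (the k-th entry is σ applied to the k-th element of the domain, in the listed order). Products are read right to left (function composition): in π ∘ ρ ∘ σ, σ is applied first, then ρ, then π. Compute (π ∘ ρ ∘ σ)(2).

2

Chase 2: σ(2) = 6; ρ(6) = 3; π(3) = 2. Hence (π ∘ ρ ∘ σ)(2) = 2.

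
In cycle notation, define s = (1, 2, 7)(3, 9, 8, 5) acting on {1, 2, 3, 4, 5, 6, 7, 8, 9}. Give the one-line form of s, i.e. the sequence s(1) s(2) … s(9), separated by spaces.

Image by image: 1↦2, 2↦7, 3↦9, 4↦4, 5↦3, 6↦6, 7↦1, 8↦5, 9↦8.
Listing these in domain order gives 2 7 9 4 3 6 1 5 8.

2 7 9 4 3 6 1 5 8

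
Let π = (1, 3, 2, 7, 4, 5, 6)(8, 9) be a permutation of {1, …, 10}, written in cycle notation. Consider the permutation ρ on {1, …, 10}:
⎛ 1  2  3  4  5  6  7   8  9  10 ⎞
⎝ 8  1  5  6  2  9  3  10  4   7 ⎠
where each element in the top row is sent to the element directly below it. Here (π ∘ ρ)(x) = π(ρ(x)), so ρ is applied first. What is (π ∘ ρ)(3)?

6

ρ(3) = 5, then π(5) = 6; composing gives (π ∘ ρ)(3) = 6.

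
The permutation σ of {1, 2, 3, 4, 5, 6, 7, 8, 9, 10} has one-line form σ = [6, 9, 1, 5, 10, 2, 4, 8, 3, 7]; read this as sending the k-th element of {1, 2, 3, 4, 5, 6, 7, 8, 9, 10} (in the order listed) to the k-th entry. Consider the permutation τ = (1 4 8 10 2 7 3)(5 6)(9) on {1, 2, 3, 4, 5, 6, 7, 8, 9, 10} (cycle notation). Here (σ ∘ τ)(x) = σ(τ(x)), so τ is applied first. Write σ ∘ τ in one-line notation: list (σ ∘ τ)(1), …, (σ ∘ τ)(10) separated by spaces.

(σ ∘ τ)(x) = σ(τ(x)). Computing each image: σ(τ(1)) = σ(4) = 5, σ(τ(2)) = σ(7) = 4, σ(τ(3)) = σ(1) = 6, σ(τ(4)) = σ(8) = 8, σ(τ(5)) = σ(6) = 2, σ(τ(6)) = σ(5) = 10, σ(τ(7)) = σ(3) = 1, σ(τ(8)) = σ(10) = 7, σ(τ(9)) = σ(9) = 3, σ(τ(10)) = σ(2) = 9.
Hence σ ∘ τ = [5 4 6 8 2 10 1 7 3 9].

5 4 6 8 2 10 1 7 3 9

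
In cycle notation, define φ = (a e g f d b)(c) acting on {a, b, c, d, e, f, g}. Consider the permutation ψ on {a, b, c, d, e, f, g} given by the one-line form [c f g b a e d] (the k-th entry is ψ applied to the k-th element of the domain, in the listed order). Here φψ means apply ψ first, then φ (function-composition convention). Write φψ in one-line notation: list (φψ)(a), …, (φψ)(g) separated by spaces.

(φψ)(x) = φ(ψ(x)). Computing each image: φ(ψ(a)) = φ(c) = c, φ(ψ(b)) = φ(f) = d, φ(ψ(c)) = φ(g) = f, φ(ψ(d)) = φ(b) = a, φ(ψ(e)) = φ(a) = e, φ(ψ(f)) = φ(e) = g, φ(ψ(g)) = φ(d) = b.
Hence φψ = [c d f a e g b].

c d f a e g b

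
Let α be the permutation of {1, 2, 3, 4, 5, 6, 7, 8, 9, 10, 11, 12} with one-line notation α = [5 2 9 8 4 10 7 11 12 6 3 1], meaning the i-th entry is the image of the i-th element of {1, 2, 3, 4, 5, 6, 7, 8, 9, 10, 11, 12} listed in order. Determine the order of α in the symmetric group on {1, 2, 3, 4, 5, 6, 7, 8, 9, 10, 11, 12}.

Writing α as disjoint cycles, the cycle lengths are 8, 2, 1, 1.
The order of α is the least common multiple of its cycle lengths: lcm(8, 2) = 8.

8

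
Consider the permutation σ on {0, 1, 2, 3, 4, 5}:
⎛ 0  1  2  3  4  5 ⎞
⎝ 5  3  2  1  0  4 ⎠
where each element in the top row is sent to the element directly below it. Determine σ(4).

0

The entry below 4 in the array is 0, so σ(4) = 0.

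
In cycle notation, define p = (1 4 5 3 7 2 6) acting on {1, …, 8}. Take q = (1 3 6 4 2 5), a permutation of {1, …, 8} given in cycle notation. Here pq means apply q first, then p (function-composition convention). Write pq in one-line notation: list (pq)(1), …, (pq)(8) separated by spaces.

(pq)(x) = p(q(x)). Computing each image: p(q(1)) = p(3) = 7, p(q(2)) = p(5) = 3, p(q(3)) = p(6) = 1, p(q(4)) = p(2) = 6, p(q(5)) = p(1) = 4, p(q(6)) = p(4) = 5, p(q(7)) = p(7) = 2, p(q(8)) = p(8) = 8.
Hence pq = [7 3 1 6 4 5 2 8].

7 3 1 6 4 5 2 8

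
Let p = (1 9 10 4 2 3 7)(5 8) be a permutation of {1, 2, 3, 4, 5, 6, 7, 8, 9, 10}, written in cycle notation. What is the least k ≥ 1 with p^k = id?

14

The cycle type of p is (7, 2, 1).
The order is lcm(7, 2) = 14.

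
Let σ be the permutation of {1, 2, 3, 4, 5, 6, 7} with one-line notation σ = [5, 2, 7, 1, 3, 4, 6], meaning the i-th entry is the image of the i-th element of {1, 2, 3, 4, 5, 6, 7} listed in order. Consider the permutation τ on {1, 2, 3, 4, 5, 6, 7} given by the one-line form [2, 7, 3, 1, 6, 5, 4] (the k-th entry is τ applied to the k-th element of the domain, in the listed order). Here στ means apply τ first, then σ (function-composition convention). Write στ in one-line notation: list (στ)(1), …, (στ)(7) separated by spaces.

(στ)(x) = σ(τ(x)). Computing each image: σ(τ(1)) = σ(2) = 2, σ(τ(2)) = σ(7) = 6, σ(τ(3)) = σ(3) = 7, σ(τ(4)) = σ(1) = 5, σ(τ(5)) = σ(6) = 4, σ(τ(6)) = σ(5) = 3, σ(τ(7)) = σ(4) = 1.
Hence στ = [2 6 7 5 4 3 1].

2 6 7 5 4 3 1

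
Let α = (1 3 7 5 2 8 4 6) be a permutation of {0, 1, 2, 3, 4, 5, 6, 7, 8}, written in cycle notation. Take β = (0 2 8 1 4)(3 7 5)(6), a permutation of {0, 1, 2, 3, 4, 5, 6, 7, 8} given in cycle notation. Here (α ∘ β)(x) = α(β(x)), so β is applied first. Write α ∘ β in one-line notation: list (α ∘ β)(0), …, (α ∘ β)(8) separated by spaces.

(α ∘ β)(x) = α(β(x)). Computing each image: α(β(0)) = α(2) = 8, α(β(1)) = α(4) = 6, α(β(2)) = α(8) = 4, α(β(3)) = α(7) = 5, α(β(4)) = α(0) = 0, α(β(5)) = α(3) = 7, α(β(6)) = α(6) = 1, α(β(7)) = α(5) = 2, α(β(8)) = α(1) = 3.
Hence α ∘ β = [8 6 4 5 0 7 1 2 3].

8 6 4 5 0 7 1 2 3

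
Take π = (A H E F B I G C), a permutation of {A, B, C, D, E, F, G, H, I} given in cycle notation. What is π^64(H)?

H

H lies in the 8-cycle (A H E F B I G C).
Powers repeat with period 8 on this cycle, and 64 mod 8 = 0, so π^64(H) = π^0(H).
So π^64(H) = H.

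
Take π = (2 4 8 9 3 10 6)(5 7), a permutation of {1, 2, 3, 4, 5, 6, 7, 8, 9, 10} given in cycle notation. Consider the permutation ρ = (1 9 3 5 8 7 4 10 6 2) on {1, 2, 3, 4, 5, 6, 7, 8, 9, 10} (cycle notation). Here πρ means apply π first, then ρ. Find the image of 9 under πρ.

5

(πρ)(9) = ρ(π(9)). π(9) = 3, then ρ(3) = 5. So (πρ)(9) = 5.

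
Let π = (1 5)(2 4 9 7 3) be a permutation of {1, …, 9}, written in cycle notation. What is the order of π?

The cycle type of π is (5, 2, 1, 1).
The order is lcm(5, 2) = 10.

10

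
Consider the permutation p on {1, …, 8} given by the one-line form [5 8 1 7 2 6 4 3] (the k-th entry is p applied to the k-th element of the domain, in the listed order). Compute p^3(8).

5

Tracing 8 → 3 → … returns to 8 after 5 steps, so 8 lies in a 5-cycle (1, 5, 2, 8, 3).
Advancing 3 steps from 8: 8 → 3 → 1 → 5.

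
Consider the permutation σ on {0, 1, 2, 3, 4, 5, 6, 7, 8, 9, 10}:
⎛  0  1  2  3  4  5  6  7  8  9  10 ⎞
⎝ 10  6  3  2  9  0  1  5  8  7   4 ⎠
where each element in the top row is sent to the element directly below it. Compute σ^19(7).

Tracing 7 → 5 → … returns to 7 after 6 steps, so 7 lies in a 6-cycle (0 10 4 9 7 5).
On a 6-cycle, σ^6 is the identity, so σ^19 = σ^1 there (19 ≡ 1 mod 6).
Stepping 1 place around the cycle: 7 → 5.

5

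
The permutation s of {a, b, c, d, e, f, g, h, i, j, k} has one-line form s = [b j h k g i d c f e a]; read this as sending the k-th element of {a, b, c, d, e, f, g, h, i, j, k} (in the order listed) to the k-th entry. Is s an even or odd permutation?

even

In disjoint-cycle form the cycle lengths are 7, 2, 2.
A cycle is odd iff its length is even; s has 2 even-length cycles, so sgn(s) = (−1)^2 and s is even.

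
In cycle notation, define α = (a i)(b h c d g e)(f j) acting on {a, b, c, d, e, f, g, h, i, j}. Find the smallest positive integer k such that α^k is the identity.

The cycle type of α is (6, 2, 2).
The order of α is the least common multiple of its cycle lengths: lcm(6, 2, 2) = 6.

6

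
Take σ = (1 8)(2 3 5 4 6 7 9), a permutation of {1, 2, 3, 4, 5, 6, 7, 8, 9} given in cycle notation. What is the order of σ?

The cycle type of σ is (7, 2).
The order of σ is the least common multiple of its cycle lengths: lcm(7, 2) = 14.

14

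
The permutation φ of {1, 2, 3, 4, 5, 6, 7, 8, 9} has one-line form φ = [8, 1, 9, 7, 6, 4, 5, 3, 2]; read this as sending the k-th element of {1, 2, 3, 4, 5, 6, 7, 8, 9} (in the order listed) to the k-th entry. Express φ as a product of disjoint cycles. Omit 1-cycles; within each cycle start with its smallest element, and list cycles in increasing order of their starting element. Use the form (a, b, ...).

Start at 1 and follow images: 1 → 8 → 3 → 9 → 2 → 1, giving the cycle (1, 8, 3, 9, 2).
Repeating from the next unused element and collecting all non-trivial cycles gives (1, 8, 3, 9, 2)(4, 7, 5, 6).

(1, 8, 3, 9, 2)(4, 7, 5, 6)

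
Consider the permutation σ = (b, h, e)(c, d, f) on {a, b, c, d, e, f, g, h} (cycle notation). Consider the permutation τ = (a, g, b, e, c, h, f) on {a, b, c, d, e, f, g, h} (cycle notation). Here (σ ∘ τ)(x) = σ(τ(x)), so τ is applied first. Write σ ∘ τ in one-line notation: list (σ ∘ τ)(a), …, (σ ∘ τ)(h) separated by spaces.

Chase each element through τ then σ: a → g → g; b → e → b; c → h → e; d → d → f; e → c → d; f → a → a; g → b → h; h → f → c.
Collecting the images, σ ∘ τ = [g b e f d a h c].

g b e f d a h c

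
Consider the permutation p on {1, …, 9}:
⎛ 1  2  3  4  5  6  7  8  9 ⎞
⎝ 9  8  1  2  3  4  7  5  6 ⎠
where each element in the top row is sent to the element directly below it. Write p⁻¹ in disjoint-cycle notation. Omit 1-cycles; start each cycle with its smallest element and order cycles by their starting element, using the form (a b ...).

First write p in disjoint cycles: (1 9 6 4 2 8 5 3).
Reversing each cycle (and rotating so the smallest element leads) gives p⁻¹ = (1 3 5 8 2 4 6 9).

(1 3 5 8 2 4 6 9)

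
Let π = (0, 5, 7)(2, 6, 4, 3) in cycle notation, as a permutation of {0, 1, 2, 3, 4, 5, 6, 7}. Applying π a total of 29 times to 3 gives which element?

3 lies in the 4-cycle (2, 6, 4, 3).
Powers repeat with period 4 on this cycle, and 29 mod 4 = 1, so π^29(3) = π^1(3).
Advancing 1 step from 3: 3 → 2.

2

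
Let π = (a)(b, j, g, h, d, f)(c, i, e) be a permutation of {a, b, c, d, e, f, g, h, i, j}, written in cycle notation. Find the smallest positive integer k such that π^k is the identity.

The disjoint cycles have lengths 6, 3, 1.
The order is lcm(6, 3) = 6.

6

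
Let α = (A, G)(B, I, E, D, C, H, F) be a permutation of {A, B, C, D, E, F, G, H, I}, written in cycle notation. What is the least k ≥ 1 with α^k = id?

14

The cycle type of α is (7, 2).
The order is lcm(7, 2) = 14.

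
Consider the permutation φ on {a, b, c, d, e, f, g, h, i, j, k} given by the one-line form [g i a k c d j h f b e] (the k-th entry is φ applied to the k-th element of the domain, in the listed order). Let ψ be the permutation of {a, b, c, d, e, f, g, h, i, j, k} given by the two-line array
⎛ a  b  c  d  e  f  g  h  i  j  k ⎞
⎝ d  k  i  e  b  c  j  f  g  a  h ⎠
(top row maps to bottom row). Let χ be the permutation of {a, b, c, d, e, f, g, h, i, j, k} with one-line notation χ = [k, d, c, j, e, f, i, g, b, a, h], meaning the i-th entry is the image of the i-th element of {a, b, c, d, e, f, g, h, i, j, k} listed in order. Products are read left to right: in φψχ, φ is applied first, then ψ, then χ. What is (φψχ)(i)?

(φψχ)(i) = χ(ψ(φ(i))). φ(i) = f, then ψ(f) = c, then χ(c) = c, so the result is c.

c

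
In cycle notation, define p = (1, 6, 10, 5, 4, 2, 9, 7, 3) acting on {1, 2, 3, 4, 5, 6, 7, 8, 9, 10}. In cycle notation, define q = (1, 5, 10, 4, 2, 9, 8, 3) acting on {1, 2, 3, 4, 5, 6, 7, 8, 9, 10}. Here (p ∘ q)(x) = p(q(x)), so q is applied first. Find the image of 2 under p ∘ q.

(p ∘ q)(2) = p(q(2)). q(2) = 9, then p(9) = 7. So (p ∘ q)(2) = 7.

7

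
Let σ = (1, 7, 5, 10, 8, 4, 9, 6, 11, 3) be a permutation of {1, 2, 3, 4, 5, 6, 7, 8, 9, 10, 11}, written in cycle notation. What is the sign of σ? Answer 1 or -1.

-1

The cycle lengths are 10, 1.
A cycle of length ℓ contributes ℓ−1 transpositions, so σ is a product of 9 transpositions — odd.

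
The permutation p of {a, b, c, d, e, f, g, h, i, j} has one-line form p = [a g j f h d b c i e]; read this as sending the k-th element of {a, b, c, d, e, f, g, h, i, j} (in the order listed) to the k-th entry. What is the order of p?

Writing p as disjoint cycles, the cycle lengths are 4, 2, 2, 1, 1.
The order is lcm(4, 2, 2) = 4.

4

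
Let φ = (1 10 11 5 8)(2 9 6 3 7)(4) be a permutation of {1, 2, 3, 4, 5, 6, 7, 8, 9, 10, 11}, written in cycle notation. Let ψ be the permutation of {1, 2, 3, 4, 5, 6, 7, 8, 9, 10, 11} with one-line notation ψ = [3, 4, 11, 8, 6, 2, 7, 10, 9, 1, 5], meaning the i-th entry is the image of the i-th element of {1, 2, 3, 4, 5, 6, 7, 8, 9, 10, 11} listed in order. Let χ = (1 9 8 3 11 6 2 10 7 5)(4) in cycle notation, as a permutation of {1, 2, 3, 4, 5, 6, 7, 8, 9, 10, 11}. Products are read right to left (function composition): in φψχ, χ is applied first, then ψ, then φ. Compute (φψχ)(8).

5

Apply the permutations in order: χ(8) = 3, then ψ(3) = 11, then φ(11) = 5. So (φψχ)(8) = 5.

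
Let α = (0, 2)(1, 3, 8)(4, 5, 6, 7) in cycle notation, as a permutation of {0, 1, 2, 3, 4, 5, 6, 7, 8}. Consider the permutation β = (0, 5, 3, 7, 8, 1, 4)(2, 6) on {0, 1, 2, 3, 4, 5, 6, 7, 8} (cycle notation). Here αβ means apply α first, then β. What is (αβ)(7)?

0

(αβ)(7) = β(α(7)). α(7) = 4, then β(4) = 0. So (αβ)(7) = 0.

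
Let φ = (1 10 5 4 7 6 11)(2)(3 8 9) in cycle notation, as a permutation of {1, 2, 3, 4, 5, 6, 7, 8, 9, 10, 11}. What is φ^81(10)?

6

10 lies in the 7-cycle (1 10 5 4 7 6 11).
On a 7-cycle, φ^7 is the identity, so φ^81 = φ^4 there (81 ≡ 4 mod 7).
Stepping 4 places around the cycle: 10 → 5 → 4 → 7 → 6.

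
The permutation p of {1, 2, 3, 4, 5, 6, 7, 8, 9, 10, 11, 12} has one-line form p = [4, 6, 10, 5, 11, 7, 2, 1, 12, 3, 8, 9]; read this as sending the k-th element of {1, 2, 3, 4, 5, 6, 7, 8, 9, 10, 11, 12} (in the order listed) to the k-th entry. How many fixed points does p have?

No element satisfies p(x) = x, so there are 0 fixed points.

0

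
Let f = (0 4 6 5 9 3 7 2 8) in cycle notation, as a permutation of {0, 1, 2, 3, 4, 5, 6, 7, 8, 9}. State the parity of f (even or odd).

The cycle lengths are 9, 1.
A cycle is odd iff its length is even; f has 0 even-length cycles, so sgn(f) = (−1)^0 and f is even.

even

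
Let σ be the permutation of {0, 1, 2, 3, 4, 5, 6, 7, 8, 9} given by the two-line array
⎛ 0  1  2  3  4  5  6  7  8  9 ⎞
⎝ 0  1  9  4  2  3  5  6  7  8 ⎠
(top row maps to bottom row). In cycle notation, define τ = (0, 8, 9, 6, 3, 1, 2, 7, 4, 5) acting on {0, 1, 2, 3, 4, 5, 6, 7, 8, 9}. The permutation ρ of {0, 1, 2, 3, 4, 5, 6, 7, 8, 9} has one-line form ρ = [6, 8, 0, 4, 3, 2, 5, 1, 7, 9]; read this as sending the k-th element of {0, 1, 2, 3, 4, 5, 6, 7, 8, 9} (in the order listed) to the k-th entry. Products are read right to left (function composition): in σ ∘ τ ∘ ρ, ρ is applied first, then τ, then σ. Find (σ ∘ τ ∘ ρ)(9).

(σ ∘ τ ∘ ρ)(9) = σ(τ(ρ(9))). ρ(9) = 9, then τ(9) = 6, then σ(6) = 5, so the result is 5.

5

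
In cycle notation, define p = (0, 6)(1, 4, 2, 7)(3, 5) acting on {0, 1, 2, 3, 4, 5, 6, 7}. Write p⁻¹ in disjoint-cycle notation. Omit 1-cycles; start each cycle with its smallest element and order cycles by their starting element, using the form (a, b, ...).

Inverting a permutation written in cycle notation just reverses the order within every cycle.
After reversing and putting each cycle's least element first, p⁻¹ = (0, 6)(1, 7, 2, 4)(3, 5).

(0, 6)(1, 7, 2, 4)(3, 5)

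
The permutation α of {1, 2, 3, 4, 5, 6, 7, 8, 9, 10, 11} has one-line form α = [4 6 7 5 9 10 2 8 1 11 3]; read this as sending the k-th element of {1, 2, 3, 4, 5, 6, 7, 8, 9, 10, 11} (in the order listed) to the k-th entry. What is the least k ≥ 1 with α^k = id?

12

Decomposing into disjoint cycles gives cycle lengths 6, 4, 1.
The order is lcm(6, 4) = 12.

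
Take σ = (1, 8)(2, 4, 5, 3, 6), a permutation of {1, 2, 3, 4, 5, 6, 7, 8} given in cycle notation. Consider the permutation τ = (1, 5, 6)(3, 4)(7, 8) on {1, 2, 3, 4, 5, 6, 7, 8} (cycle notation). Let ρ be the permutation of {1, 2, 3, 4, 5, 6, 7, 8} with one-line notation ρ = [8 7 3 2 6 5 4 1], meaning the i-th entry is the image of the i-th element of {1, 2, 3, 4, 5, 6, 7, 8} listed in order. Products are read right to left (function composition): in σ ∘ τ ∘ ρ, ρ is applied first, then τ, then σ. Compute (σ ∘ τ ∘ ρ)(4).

4

Apply the permutations in order: ρ(4) = 2, then τ(2) = 2, then σ(2) = 4. So (σ ∘ τ ∘ ρ)(4) = 4.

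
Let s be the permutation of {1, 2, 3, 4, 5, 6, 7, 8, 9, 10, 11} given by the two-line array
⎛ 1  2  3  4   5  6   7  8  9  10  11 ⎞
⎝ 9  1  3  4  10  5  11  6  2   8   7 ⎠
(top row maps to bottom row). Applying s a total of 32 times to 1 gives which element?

2

Tracing 1 → 9 → … returns to 1 after 3 steps, so 1 lies in a 3-cycle (1, 9, 2).
On a 3-cycle, s^3 is the identity, so s^32 = s^2 there (32 ≡ 2 mod 3).
Stepping 2 places around the cycle: 1 → 9 → 2.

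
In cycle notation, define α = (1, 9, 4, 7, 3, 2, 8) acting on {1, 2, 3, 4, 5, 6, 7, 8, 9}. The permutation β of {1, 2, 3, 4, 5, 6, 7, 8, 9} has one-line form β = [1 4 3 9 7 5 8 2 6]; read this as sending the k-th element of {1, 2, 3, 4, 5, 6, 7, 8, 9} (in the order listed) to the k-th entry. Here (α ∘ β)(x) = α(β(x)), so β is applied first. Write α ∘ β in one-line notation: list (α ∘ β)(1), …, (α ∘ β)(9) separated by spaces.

(α ∘ β)(x) = α(β(x)). Computing each image: α(β(1)) = α(1) = 9, α(β(2)) = α(4) = 7, α(β(3)) = α(3) = 2, α(β(4)) = α(9) = 4, α(β(5)) = α(7) = 3, α(β(6)) = α(5) = 5, α(β(7)) = α(8) = 1, α(β(8)) = α(2) = 8, α(β(9)) = α(6) = 6.
Hence α ∘ β = [9 7 2 4 3 5 1 8 6].

9 7 2 4 3 5 1 8 6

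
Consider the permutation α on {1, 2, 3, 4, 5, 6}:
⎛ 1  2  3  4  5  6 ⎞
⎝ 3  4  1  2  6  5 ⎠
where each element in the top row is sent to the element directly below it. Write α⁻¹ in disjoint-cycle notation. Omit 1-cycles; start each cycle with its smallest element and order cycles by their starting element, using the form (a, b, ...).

(1, 3)(2, 4)(5, 6)

First write α in disjoint cycles: (1, 3)(2, 4)(5, 6).
The inverse reverses every cycle; in canonical form, α⁻¹ = (1, 3)(2, 4)(5, 6).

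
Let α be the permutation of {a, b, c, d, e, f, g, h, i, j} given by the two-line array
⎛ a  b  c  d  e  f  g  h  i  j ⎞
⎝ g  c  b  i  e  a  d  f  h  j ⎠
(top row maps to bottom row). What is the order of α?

6

Writing α as disjoint cycles, the cycle lengths are 6, 2, 1, 1.
Since disjoint cycles commute, ord(α) = lcm(6, 2) = 6.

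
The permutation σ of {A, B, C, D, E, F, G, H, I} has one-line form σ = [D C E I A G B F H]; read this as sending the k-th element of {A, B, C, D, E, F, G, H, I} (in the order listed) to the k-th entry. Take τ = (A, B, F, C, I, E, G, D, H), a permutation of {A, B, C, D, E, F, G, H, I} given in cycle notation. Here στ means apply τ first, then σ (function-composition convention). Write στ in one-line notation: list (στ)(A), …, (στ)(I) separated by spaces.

(στ)(x) = σ(τ(x)). Computing each image: σ(τ(A)) = σ(B) = C, σ(τ(B)) = σ(F) = G, σ(τ(C)) = σ(I) = H, σ(τ(D)) = σ(H) = F, σ(τ(E)) = σ(G) = B, σ(τ(F)) = σ(C) = E, σ(τ(G)) = σ(D) = I, σ(τ(H)) = σ(A) = D, σ(τ(I)) = σ(E) = A.
Hence στ = [C G H F B E I D A].

C G H F B E I D A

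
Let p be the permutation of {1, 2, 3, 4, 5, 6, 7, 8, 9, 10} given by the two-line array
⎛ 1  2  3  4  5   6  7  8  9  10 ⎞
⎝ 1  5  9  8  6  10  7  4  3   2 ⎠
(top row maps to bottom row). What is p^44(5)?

5

Tracing 5 → 6 → … returns to 5 after 4 steps, so 5 lies in a 4-cycle (2 5 6 10).
Powers repeat with period 4 on this cycle, and 44 mod 4 = 0, so p^44(5) = p^0(5).
So p^44(5) = 5.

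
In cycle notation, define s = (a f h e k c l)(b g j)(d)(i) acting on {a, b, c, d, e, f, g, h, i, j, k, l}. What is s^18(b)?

b

b lies in the 3-cycle (b g j).
Powers repeat with period 3 on this cycle, and 18 mod 3 = 0, so s^18(b) = s^0(b).
So s^18(b) = b.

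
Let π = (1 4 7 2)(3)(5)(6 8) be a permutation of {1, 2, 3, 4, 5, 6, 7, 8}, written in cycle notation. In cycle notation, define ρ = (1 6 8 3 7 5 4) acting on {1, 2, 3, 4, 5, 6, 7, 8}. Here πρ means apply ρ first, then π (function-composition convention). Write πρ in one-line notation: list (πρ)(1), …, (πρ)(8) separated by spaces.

8 1 2 4 7 6 5 3

(πρ)(x) = π(ρ(x)). Computing each image: π(ρ(1)) = π(6) = 8, π(ρ(2)) = π(2) = 1, π(ρ(3)) = π(7) = 2, π(ρ(4)) = π(1) = 4, π(ρ(5)) = π(4) = 7, π(ρ(6)) = π(8) = 6, π(ρ(7)) = π(5) = 5, π(ρ(8)) = π(3) = 3.
Hence πρ = [8 1 2 4 7 6 5 3].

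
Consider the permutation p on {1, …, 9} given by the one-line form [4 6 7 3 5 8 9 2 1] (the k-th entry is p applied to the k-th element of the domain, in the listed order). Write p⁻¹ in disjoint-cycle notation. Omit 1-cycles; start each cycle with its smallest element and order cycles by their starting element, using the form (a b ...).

(1 9 7 3 4)(2 8 6)

First write p in disjoint cycles: (1 4 3 7 9)(2 6 8).
The inverse reverses every cycle; in canonical form, p⁻¹ = (1 9 7 3 4)(2 8 6).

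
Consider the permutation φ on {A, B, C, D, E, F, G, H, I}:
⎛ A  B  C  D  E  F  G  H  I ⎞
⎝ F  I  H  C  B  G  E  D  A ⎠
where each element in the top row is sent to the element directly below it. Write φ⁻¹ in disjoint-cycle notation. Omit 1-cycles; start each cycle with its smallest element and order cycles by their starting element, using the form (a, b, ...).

(A, I, B, E, G, F)(C, D, H)

First write φ in disjoint cycles: (A, F, G, E, B, I)(C, H, D).
Reversing each cycle (and rotating so the smallest element leads) gives φ⁻¹ = (A, I, B, E, G, F)(C, D, H).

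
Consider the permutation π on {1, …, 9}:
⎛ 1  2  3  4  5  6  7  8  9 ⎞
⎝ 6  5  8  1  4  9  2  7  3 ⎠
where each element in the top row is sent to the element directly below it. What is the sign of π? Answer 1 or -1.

In disjoint-cycle form the cycle lengths are 9.
A cycle of length ℓ contributes ℓ−1 transpositions, so π is a product of 8 transpositions — even.

1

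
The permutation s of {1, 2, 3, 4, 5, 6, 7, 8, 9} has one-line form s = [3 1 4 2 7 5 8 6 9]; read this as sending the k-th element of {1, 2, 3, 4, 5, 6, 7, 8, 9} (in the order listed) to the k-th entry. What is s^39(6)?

8

Tracing 6 → 5 → … returns to 6 after 4 steps, so 6 lies in a 4-cycle (5, 7, 8, 6).
On a 4-cycle, s^4 is the identity, so s^39 = s^3 there (39 ≡ 3 mod 4).
Advancing 3 steps from 6: 6 → 5 → 7 → 8.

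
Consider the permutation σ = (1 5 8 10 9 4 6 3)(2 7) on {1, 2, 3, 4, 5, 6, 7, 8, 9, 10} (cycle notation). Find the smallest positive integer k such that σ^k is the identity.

The disjoint cycles have lengths 8, 2.
Since disjoint cycles commute, ord(σ) = lcm(8, 2) = 8.

8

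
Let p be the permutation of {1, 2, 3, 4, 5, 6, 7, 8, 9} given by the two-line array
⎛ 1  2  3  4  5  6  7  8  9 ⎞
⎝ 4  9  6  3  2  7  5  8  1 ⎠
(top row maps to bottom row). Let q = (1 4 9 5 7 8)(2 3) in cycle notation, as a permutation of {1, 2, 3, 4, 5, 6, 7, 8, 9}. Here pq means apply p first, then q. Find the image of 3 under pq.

(pq)(3) = q(p(3)). p(3) = 6, then q(6) = 6. So (pq)(3) = 6.

6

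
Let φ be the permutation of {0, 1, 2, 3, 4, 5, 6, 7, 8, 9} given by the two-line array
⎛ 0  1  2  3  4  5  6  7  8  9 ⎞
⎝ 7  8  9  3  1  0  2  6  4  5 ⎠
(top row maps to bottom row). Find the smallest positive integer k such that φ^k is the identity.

6

Decomposing into disjoint cycles gives cycle lengths 6, 3, 1.
Since disjoint cycles commute, ord(φ) = lcm(6, 3) = 6.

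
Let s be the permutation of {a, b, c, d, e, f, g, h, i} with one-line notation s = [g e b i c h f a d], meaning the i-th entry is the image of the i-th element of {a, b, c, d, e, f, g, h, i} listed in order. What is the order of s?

12

The disjoint-cycle form of s has cycle lengths 4, 3, 2.
Since disjoint cycles commute, ord(s) = lcm(4, 3, 2) = 12.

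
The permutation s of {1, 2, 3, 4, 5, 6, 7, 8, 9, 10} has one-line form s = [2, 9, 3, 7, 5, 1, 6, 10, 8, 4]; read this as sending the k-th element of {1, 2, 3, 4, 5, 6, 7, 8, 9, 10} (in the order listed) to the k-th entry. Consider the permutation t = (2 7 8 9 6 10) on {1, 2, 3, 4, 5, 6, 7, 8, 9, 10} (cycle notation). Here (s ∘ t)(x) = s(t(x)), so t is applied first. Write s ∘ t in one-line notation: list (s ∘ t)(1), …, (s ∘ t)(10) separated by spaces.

(s ∘ t)(x) = s(t(x)). Computing each image: s(t(1)) = s(1) = 2, s(t(2)) = s(7) = 6, s(t(3)) = s(3) = 3, s(t(4)) = s(4) = 7, s(t(5)) = s(5) = 5, s(t(6)) = s(10) = 4, s(t(7)) = s(8) = 10, s(t(8)) = s(9) = 8, s(t(9)) = s(6) = 1, s(t(10)) = s(2) = 9.
Hence s ∘ t = [2 6 3 7 5 4 10 8 1 9].

2 6 3 7 5 4 10 8 1 9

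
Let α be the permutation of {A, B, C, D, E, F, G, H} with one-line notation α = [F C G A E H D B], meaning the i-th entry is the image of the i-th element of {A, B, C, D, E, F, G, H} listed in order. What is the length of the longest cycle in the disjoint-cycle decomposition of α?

Decomposing into disjoint cycles gives (A F H B C G D); the longest has length 7.

7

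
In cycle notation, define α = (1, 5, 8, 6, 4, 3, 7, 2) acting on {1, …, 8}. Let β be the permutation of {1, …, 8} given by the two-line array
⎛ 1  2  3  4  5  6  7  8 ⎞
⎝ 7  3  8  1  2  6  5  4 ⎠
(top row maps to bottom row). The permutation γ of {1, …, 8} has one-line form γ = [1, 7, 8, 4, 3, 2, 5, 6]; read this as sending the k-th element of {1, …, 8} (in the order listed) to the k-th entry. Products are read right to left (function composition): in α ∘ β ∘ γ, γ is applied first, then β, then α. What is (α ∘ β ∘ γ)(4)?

5

Chase 4: γ(4) = 4; β(4) = 1; α(1) = 5. Hence (α ∘ β ∘ γ)(4) = 5.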